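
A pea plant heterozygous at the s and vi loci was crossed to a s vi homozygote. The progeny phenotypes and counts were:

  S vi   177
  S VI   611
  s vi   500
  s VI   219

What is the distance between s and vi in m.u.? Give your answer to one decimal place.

The two most frequent classes, S VI (611) and s vi (500), are the parental types, so the F1 was S VI / s vi.
The recombinant classes are S vi and s VI: 177 + 219 = 396.
Recombination frequency = 396/1507 = 0.2628 ≈ 26.3%, i.e. 26.3 m.u.

26.3 m.u.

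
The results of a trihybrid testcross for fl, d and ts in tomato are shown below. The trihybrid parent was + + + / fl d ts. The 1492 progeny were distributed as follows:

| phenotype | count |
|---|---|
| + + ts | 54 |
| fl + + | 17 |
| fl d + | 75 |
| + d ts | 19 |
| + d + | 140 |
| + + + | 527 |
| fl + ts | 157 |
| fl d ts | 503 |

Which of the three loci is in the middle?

fl

The two rarest classes, fl + + and + d ts, are the double crossovers. Comparing them with the parentals, only the fl allele has switched, so fl is the middle locus and the order is d – fl – ts.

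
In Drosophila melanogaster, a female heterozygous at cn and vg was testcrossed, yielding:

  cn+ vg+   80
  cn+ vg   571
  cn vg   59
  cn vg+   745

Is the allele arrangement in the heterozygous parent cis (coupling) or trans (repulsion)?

The two most frequent classes are cn+ vg (571) and cn vg+ (745); these are the parental (non-recombinant) types.
So the F1 carried cn+ vg on one chromosome and cn vg+ on the other — the recessive alleles are on opposite chromosomes (trans / repulsion).

trans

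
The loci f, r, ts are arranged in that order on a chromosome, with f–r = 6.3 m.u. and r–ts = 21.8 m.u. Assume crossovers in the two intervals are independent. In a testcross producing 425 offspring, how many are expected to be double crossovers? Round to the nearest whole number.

6

Map distances give recombination frequencies of 0.063 and 0.218 for the two intervals.
With no interference, expected double-crossover frequency = 0.063 × 0.218 = 0.01373.
Expected number = 0.01373 × 425 = 5.84 ≈ 6.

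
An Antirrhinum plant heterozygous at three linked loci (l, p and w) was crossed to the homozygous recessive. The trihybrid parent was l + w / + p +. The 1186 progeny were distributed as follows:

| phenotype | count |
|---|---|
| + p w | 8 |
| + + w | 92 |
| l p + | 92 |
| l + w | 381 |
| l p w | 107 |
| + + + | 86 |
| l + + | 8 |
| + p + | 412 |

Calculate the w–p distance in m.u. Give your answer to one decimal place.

The two rarest classes, l + + and + p w, are the double crossovers. Comparing them with the parentals, only the w allele has switched, so w is the middle locus and the order is l – w – p.
Crossovers in the w–p interval produce the single-crossover classes l p w and + + + (107 + 86 = 193) plus the double crossovers (16).
RF(w–p) = (193 + 16) / 1186 = 209/1186 = 0.1762 → 17.6 m.u.

17.6 m.u.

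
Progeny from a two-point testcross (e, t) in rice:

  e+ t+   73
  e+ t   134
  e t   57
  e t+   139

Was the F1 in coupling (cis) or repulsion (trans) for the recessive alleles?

The two most frequent classes are e+ t (134) and e t+ (139); these are the parental (non-recombinant) types.
So the F1 carried e+ t on one chromosome and e t+ on the other — the recessive alleles are on opposite chromosomes (trans / repulsion).

trans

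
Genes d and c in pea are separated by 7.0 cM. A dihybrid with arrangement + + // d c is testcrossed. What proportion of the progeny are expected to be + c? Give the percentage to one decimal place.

A map distance of 7.0 cM corresponds to a recombination frequency of 0.070.
The F1 is + + / d c, so + c is a recombinant gamete class with expected frequency r/2 = 0.070/2 = 0.0350.
That is 0.0350 = 3.5% of the progeny.

3.5%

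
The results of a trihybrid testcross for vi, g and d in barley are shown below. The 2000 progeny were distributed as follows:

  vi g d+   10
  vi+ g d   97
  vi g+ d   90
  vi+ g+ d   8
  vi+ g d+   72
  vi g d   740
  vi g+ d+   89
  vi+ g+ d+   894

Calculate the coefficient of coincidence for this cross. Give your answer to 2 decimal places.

The two most frequent reciprocal classes, vi g d and vi+ g+ d+, are the parental types, so the F1 was vi g d / vi+ g+ d+.
The two rarest classes, vi g d+ and vi+ g+ d, are the double crossovers. Comparing them with the parentals, only the d allele has switched, so d is the middle locus and the order is vi – d – g.
vi–d: (186 + 18)/2000 = 0.1020; d–g: (162 + 18)/2000 = 0.0900.
Expected DCO frequency = 0.1020 × 0.0900 ≈ 0.00918; observed = 18/2000 ≈ 0.00900.
Coefficient of coincidence = 0.00900/0.00918 ≈ 0.98.

0.98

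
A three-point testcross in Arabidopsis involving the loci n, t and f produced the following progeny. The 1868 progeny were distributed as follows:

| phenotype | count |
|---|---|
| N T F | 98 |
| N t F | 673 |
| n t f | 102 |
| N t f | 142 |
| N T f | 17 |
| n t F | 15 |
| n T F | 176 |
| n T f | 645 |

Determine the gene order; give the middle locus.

The two most frequent reciprocal classes, N t F and n T f, are the parental types, so the F1 was N t F / n T f.
The two rarest classes, n t F and N T f, are the double crossovers. Comparing them with the parentals, only the n allele has switched, so n is the middle locus and the order is f – n – t.

n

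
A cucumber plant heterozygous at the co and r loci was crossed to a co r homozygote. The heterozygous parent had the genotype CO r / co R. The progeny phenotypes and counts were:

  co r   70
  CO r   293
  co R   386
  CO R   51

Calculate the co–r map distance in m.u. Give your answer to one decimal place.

The recombinant classes are CO R and co r: 51 + 70 = 121.
Recombination frequency = 121/800 = 0.1512 ≈ 15.1%, i.e. 15.1 m.u.

15.1 m.u.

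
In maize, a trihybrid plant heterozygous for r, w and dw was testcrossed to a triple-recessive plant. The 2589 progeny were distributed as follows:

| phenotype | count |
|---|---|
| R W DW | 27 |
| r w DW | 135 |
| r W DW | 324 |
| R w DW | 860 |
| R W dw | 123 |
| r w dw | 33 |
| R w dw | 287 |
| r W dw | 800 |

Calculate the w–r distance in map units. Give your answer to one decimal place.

12.3 map units

The two most frequent reciprocal classes, R w DW and r W dw, are the parental types, so the F1 was R w DW / r W dw.
The two rarest classes, R W DW and r w dw, are the double crossovers. Comparing them with the parentals, only the w allele has switched, so w is the middle locus and the order is dw – w – r.
Crossovers in the w–r interval produce the single-crossover classes r w DW and R W dw (135 + 123 = 258) plus the double crossovers (60).
RF(w–r) = (258 + 60) / 2589 = 318/2589 = 0.1228 → 12.3 map units.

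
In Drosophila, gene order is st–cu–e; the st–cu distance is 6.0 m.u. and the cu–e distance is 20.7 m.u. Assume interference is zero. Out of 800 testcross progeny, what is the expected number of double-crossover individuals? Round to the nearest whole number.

10

Map distances give recombination frequencies of 0.060 and 0.207 for the two intervals.
With no interference, expected double-crossover frequency = 0.060 × 0.207 = 0.01242.
Expected number = 0.01242 × 800 = 9.94 ≈ 10.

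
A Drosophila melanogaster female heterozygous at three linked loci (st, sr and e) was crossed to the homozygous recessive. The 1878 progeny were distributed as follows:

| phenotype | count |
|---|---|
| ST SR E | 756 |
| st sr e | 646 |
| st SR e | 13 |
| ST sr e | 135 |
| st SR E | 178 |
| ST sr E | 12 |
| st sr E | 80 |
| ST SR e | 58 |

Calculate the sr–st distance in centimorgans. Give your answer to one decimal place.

18.0 centimorgans

The two most frequent reciprocal classes, st sr e and ST SR E, are the parental types, so the F1 was st sr e / ST SR E.
The two rarest classes, st SR e and ST sr E, are the double crossovers. Comparing them with the parentals, only the sr allele has switched, so sr is the middle locus and the order is st – sr – e.
Crossovers in the st–sr interval produce the single-crossover classes ST sr e and st SR E (135 + 178 = 313) plus the double crossovers (25).
RF(st–sr) = (313 + 25) / 1878 = 338/1878 = 0.1800 → 18.0 centimorgans.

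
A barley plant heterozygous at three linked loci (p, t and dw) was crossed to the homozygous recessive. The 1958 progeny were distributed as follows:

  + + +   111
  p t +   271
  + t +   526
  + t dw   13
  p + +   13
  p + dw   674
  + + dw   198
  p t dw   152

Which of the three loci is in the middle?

dw

The two most frequent reciprocal classes, + t + and p + dw, are the parental types, so the F1 was + t + / p + dw.
The two rarest classes, + t dw and p + +, are the double crossovers. Comparing them with the parentals, only the dw allele has switched, so dw is the middle locus and the order is p – dw – t.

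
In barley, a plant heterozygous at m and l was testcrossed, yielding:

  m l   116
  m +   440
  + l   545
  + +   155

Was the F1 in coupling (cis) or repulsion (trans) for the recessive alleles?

trans

The two most frequent classes are + l (545) and m + (440); these are the parental (non-recombinant) types.
So the F1 carried + l on one chromosome and m + on the other — the recessive alleles are on opposite chromosomes (trans / repulsion).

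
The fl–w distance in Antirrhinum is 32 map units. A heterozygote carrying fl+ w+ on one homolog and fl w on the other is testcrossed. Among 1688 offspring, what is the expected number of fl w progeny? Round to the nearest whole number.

A map distance of 32 map units corresponds to a recombination frequency of 0.320.
The F1 is fl+ w+ / fl w, so fl w is a parental gamete class with expected frequency (1 − r)/2 = 0.680/2 = 0.3400.
Expected number = 0.3400 × 1688 = 573.92 ≈ 574.

574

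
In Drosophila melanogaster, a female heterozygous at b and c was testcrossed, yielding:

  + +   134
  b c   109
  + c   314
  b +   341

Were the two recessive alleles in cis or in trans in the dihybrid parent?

trans

The two most frequent classes are + c (314) and b + (341); these are the parental (non-recombinant) types.
So the F1 carried + c on one chromosome and b + on the other — the recessive alleles are on opposite chromosomes (trans / repulsion).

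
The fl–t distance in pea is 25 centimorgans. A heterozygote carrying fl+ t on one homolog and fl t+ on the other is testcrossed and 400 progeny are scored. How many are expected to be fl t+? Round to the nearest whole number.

A map distance of 25 centimorgans corresponds to a recombination frequency of 0.250.
The F1 is fl+ t / fl t+, so fl t+ is a parental gamete class with expected frequency (1 − r)/2 = 0.750/2 = 0.3750.
Expected number = 0.3750 × 400 = 150.00 ≈ 150.

150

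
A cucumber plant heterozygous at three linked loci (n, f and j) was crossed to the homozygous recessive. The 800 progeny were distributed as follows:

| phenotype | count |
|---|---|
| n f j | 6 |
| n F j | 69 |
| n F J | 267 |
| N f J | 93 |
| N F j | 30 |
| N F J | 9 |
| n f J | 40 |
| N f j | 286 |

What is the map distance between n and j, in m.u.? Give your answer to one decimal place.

22.1 m.u.

The two most frequent reciprocal classes, n F J and N f j, are the parental types, so the F1 was n F J / N f j.
The two rarest classes, N F J and n f j, are the double crossovers. Comparing them with the parentals, only the n allele has switched, so n is the middle locus and the order is j – n – f.
Crossovers in the j–n interval produce the single-crossover classes n F j and N f J (69 + 93 = 162) plus the double crossovers (15).
RF(j–n) = (162 + 15) / 800 = 177/800 = 0.2213 → 22.1 m.u.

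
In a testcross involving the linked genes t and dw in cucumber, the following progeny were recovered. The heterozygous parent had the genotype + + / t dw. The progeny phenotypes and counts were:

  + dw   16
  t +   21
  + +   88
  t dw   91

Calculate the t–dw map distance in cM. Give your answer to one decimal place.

The recombinant classes are + dw and t +: 16 + 21 = 37.
Recombination frequency = 37/216 = 0.1713 ≈ 17.1%, i.e. 17.1 cM.

17.1 cM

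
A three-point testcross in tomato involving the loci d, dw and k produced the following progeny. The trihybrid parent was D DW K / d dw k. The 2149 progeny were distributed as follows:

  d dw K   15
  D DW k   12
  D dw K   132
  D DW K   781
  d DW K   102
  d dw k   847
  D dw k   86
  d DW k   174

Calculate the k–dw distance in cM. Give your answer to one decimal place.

15.5 cM

The two rarest classes, D DW k and d dw K, are the double crossovers. Comparing them with the parentals, only the k allele has switched, so k is the middle locus and the order is d – k – dw.
Crossovers in the k–dw interval produce the single-crossover classes D dw K and d DW k (132 + 174 = 306) plus the double crossovers (27).
RF(k–dw) = (306 + 27) / 2149 = 333/2149 = 0.1550 → 15.5 cM.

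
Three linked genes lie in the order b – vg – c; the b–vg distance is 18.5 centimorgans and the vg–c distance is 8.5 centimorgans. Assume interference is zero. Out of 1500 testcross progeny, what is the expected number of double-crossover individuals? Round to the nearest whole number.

24

Map distances give recombination frequencies of 0.185 and 0.085 for the two intervals.
With no interference, expected double-crossover frequency = 0.185 × 0.085 = 0.01572.
Expected number = 0.01572 × 1500 = 23.59 ≈ 24.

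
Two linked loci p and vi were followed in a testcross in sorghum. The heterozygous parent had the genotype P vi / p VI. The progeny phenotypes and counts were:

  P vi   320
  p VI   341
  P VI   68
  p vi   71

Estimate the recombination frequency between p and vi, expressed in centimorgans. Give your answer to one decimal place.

17.4 centimorgans

The recombinant classes are P VI and p vi: 68 + 71 = 139.
Recombination frequency = 139/800 = 0.1737 ≈ 17.4%, i.e. 17.4 centimorgans.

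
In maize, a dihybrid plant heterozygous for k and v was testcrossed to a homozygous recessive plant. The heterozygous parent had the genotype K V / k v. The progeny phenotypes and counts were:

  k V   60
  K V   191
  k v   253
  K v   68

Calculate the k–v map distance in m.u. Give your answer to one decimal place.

The recombinant classes are K v and k V: 68 + 60 = 128.
Recombination frequency = 128/572 = 0.2238 ≈ 22.4%, i.e. 22.4 m.u.

22.4 m.u.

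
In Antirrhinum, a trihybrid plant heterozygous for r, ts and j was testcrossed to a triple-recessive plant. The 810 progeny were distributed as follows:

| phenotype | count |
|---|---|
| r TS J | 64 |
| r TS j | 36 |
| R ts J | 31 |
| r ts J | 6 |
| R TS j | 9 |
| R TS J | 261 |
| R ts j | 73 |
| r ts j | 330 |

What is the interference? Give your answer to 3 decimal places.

0.025

The two most frequent reciprocal classes, R TS J and r ts j, are the parental types, so the F1 was R TS J / r ts j.
The two rarest classes, R TS j and r ts J, are the double crossovers. Comparing them with the parentals, only the j allele has switched, so j is the middle locus and the order is ts – j – r.
ts–j: (67 + 15)/810 = 0.1012; j–r: (137 + 15)/810 = 0.1877.
Expected DCO frequency = 0.1012 × 0.1877 ≈ 0.01900; observed = 15/810 ≈ 0.01852.
Coefficient of coincidence = 0.01852/0.01900 ≈ 0.975; interference = 1 − 0.975 = 0.025.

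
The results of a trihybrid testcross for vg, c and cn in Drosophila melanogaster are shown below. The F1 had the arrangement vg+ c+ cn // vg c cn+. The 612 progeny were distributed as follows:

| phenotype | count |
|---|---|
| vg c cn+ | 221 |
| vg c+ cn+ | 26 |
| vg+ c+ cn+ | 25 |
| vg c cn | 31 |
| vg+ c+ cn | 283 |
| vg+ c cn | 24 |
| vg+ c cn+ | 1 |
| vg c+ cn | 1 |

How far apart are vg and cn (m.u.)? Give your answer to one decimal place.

The two rarest classes, vg c+ cn and vg+ c cn+, are the double crossovers. Comparing them with the parentals, only the vg allele has switched, so vg is the middle locus and the order is c – vg – cn.
Crossovers in the vg–cn interval produce the single-crossover classes vg+ c+ cn+ and vg c cn (25 + 31 = 56) plus the double crossovers (2).
RF(vg–cn) = (56 + 2) / 612 = 58/612 = 0.0948 → 9.5 m.u.

9.5 m.u.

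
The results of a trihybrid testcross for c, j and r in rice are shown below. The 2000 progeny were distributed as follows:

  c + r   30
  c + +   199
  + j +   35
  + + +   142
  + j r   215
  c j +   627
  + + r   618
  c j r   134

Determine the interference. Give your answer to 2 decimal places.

The two most frequent reciprocal classes, + + r and c j +, are the parental types, so the F1 was + + r / c j +.
The two rarest classes, c + r and + j +, are the double crossovers. Comparing them with the parentals, only the c allele has switched, so c is the middle locus and the order is j – c – r.
j–c: (414 + 65)/2000 = 0.2395; c–r: (276 + 65)/2000 = 0.1705.
Expected DCO frequency = 0.2395 × 0.1705 ≈ 0.04083; observed = 65/2000 ≈ 0.03250.
Coefficient of coincidence = 0.03250/0.04083 ≈ 0.80; interference = 1 − 0.80 = 0.20.

0.20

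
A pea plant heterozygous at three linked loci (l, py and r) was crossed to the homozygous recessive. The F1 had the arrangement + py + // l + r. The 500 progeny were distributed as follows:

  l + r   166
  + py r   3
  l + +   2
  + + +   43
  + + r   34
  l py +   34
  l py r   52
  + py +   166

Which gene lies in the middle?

The two rarest classes, + py r and l + +, are the double crossovers. Comparing them with the parentals, only the r allele has switched, so r is the middle locus and the order is py – r – l.

r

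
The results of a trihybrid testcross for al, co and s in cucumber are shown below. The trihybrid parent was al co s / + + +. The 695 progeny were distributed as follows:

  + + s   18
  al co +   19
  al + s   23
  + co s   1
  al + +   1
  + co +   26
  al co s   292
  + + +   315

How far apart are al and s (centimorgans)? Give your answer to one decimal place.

5.6 centimorgans

The two rarest classes, + co s and al + +, are the double crossovers. Comparing them with the parentals, only the al allele has switched, so al is the middle locus and the order is co – al – s.
Crossovers in the al–s interval produce the single-crossover classes al co + and + + s (19 + 18 = 37) plus the double crossovers (2).
RF(al–s) = (37 + 2) / 695 = 39/695 = 0.0561 → 5.6 centimorgans.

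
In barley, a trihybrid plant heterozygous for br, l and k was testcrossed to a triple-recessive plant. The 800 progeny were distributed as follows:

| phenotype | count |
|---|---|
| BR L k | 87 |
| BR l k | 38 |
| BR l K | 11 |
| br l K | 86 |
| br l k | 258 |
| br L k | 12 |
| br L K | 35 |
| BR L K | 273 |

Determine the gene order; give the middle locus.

The two most frequent reciprocal classes, BR L K and br l k, are the parental types, so the F1 was BR L K / br l k.
The two rarest classes, BR l K and br L k, are the double crossovers. Comparing them with the parentals, only the l allele has switched, so l is the middle locus and the order is br – l – k.

l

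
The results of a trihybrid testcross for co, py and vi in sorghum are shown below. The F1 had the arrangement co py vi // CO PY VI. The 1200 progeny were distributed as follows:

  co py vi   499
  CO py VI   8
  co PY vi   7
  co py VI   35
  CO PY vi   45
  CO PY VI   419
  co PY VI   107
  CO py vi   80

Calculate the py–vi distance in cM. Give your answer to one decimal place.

The two rarest classes, co PY vi and CO py VI, are the double crossovers. Comparing them with the parentals, only the py allele has switched, so py is the middle locus and the order is co – py – vi.
Crossovers in the py–vi interval produce the single-crossover classes co py VI and CO PY vi (35 + 45 = 80) plus the double crossovers (15).
RF(py–vi) = (80 + 15) / 1200 = 95/1200 = 0.0792 → 7.9 cM.

7.9 cM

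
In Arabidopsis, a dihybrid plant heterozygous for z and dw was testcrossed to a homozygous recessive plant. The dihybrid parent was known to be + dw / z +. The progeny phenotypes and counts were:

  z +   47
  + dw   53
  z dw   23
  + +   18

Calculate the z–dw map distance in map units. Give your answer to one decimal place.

29.1 map units

The recombinant classes are + + and z dw: 18 + 23 = 41.
Recombination frequency = 41/141 = 0.2908 ≈ 29.1%, i.e. 29.1 map units.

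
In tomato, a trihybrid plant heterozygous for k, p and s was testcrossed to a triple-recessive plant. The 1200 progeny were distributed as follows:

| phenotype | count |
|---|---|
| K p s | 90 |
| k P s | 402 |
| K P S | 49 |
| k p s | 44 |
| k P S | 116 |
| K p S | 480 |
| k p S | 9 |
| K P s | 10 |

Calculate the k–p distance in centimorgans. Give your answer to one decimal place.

9.3 centimorgans

The two most frequent reciprocal classes, k P s and K p S, are the parental types, so the F1 was k P s / K p S.
The two rarest classes, K P s and k p S, are the double crossovers. Comparing them with the parentals, only the k allele has switched, so k is the middle locus and the order is p – k – s.
Crossovers in the p–k interval produce the single-crossover classes k p s and K P S (44 + 49 = 93) plus the double crossovers (19).
RF(p–k) = (93 + 19) / 1200 = 112/1200 = 0.0933 → 9.3 centimorgans.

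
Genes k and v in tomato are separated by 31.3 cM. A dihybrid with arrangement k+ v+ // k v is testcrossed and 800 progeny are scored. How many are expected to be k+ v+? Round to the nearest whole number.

A map distance of 31.3 cM corresponds to a recombination frequency of 0.313.
The F1 is k+ v+ / k v, so k+ v+ is a parental gamete class with expected frequency (1 − r)/2 = 0.687/2 = 0.3435.
Expected number = 0.3435 × 800 = 274.80 ≈ 275.

275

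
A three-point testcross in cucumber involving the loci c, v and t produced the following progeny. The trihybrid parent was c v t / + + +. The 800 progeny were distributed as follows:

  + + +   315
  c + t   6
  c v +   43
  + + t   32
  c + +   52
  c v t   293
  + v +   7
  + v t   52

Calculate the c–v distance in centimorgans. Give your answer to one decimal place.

14.6 centimorgans

The two rarest classes, c + t and + v +, are the double crossovers. Comparing them with the parentals, only the v allele has switched, so v is the middle locus and the order is t – v – c.
Crossovers in the v–c interval produce the single-crossover classes + v t and c + + (52 + 52 = 104) plus the double crossovers (13).
RF(v–c) = (104 + 13) / 800 = 117/800 = 0.1462 → 14.6 centimorgans.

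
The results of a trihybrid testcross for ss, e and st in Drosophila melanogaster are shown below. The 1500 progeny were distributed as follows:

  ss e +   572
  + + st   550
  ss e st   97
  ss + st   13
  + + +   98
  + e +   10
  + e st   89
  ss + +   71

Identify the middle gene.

ss

The two most frequent reciprocal classes, + + st and ss e +, are the parental types, so the F1 was + + st / ss e +.
The two rarest classes, ss + st and + e +, are the double crossovers. Comparing them with the parentals, only the ss allele has switched, so ss is the middle locus and the order is st – ss – e.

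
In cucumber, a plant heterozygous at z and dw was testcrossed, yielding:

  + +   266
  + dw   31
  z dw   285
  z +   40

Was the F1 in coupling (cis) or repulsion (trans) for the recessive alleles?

The two most frequent classes are + + (266) and z dw (285); these are the parental (non-recombinant) types.
So the F1 carried + + on one chromosome and z dw on the other — the recessive alleles are on the same chromosome (cis / coupling).

cis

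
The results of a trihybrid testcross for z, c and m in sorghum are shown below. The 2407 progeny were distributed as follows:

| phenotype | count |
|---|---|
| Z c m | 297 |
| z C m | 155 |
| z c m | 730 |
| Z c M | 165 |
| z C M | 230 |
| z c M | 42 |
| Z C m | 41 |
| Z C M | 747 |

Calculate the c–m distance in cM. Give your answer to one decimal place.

The two most frequent reciprocal classes, z c m and Z C M, are the parental types, so the F1 was z c m / Z C M.
The two rarest classes, z c M and Z C m, are the double crossovers. Comparing them with the parentals, only the m allele has switched, so m is the middle locus and the order is c – m – z.
Crossovers in the c–m interval produce the single-crossover classes z C m and Z c M (155 + 165 = 320) plus the double crossovers (83).
RF(c–m) = (320 + 83) / 2407 = 403/2407 = 0.1674 → 16.7 cM.

16.7 cM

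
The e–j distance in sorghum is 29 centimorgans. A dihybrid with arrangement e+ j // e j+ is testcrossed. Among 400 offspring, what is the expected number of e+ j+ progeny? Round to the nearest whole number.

58

A map distance of 29 centimorgans corresponds to a recombination frequency of 0.290.
The F1 is e+ j / e j+, so e+ j+ is a recombinant gamete class with expected frequency r/2 = 0.290/2 = 0.1450.
Expected number = 0.1450 × 400 = 58.00 ≈ 58.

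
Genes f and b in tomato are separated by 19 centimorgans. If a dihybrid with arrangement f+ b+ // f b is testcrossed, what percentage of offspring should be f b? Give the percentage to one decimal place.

40.5%

A map distance of 19 centimorgans corresponds to a recombination frequency of 0.190.
The F1 is f+ b+ / f b, so f b is a parental gamete class with expected frequency (1 − r)/2 = 0.810/2 = 0.4050.
That is 0.4050 = 40.5% of the progeny.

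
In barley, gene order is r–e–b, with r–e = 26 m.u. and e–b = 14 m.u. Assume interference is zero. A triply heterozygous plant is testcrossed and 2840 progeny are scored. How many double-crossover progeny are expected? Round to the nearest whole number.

103

Map distances give recombination frequencies of 0.260 and 0.140 for the two intervals.
With no interference, expected double-crossover frequency = 0.260 × 0.140 = 0.03640.
Expected number = 0.03640 × 2840 = 103.38 ≈ 103.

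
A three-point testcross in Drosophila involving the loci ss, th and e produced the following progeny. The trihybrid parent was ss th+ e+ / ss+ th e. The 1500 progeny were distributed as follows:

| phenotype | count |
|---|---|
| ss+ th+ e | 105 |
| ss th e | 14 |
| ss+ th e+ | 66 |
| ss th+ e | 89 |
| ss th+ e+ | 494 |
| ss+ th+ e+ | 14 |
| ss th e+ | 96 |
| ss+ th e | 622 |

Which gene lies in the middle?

The two rarest classes, ss+ th+ e+ and ss th e, are the double crossovers. Comparing them with the parentals, only the ss allele has switched, so ss is the middle locus and the order is e – ss – th.

ss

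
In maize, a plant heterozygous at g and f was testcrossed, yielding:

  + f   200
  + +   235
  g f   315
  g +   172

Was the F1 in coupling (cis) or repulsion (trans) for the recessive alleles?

cis

The two most frequent classes are + + (235) and g f (315); these are the parental (non-recombinant) types.
So the F1 carried + + on one chromosome and g f on the other — the recessive alleles are on the same chromosome (cis / coupling).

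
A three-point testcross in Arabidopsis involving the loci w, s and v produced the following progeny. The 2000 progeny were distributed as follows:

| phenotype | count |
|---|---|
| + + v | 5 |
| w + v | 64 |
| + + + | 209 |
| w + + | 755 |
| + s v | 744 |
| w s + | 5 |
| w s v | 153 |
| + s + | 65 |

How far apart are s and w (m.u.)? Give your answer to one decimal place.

The two most frequent reciprocal classes, w + + and + s v, are the parental types, so the F1 was w + + / + s v.
The two rarest classes, w s + and + + v, are the double crossovers. Comparing them with the parentals, only the s allele has switched, so s is the middle locus and the order is w – s – v.
Crossovers in the w–s interval produce the single-crossover classes + + + and w s v (209 + 153 = 362) plus the double crossovers (10).
RF(w–s) = (362 + 10) / 2000 = 372/2000 = 0.1860 → 18.6 m.u.

18.6 m.u.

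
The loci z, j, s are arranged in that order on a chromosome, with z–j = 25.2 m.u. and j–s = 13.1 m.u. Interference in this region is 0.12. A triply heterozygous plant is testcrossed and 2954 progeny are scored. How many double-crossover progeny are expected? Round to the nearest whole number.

86

Map distances give recombination frequencies of 0.252 and 0.131 for the two intervals.
With interference 0.12 (so coincidence = 0.88), expected double-crossover frequency = 0.252 × 0.131 × 0.88 = 0.02905.
Expected number = 0.02905 × 2954 = 85.82 ≈ 86.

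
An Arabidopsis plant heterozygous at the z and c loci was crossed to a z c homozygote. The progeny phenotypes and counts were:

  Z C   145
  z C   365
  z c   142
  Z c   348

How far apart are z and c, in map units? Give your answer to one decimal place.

The two most frequent classes, Z c (348) and z C (365), are the parental types, so the F1 was Z c / z C.
The recombinant classes are Z C and z c: 145 + 142 = 287.
Recombination frequency = 287/1000 = 0.2870 ≈ 28.7%, i.e. 28.7 map units.

28.7 map units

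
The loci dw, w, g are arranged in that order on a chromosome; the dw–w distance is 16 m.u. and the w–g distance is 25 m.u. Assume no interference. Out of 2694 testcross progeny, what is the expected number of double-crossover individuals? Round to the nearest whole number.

108

Map distances give recombination frequencies of 0.160 and 0.250 for the two intervals.
With no interference, expected double-crossover frequency = 0.160 × 0.250 = 0.04000.
Expected number = 0.04000 × 2694 = 107.76 ≈ 108.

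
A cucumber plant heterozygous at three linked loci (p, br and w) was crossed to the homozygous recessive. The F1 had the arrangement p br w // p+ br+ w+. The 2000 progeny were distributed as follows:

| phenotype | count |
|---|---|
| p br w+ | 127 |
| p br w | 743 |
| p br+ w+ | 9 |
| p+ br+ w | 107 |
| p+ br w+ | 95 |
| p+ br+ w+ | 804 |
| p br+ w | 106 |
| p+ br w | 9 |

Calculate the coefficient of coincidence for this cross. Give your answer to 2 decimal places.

The two rarest classes, p+ br w and p br+ w+, are the double crossovers. Comparing them with the parentals, only the p allele has switched, so p is the middle locus and the order is w – p – br.
w–p: (234 + 18)/2000 = 0.1260; p–br: (201 + 18)/2000 = 0.1095.
Expected DCO frequency = 0.1260 × 0.1095 ≈ 0.01380; observed = 18/2000 ≈ 0.00900.
Coefficient of coincidence = 0.00900/0.01380 ≈ 0.65.

0.65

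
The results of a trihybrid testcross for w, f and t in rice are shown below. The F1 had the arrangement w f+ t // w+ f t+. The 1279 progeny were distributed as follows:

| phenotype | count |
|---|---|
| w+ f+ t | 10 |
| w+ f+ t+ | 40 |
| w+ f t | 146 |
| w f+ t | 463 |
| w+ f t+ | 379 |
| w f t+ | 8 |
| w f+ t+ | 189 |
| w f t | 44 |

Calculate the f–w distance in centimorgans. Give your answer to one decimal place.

The two rarest classes, w+ f+ t and w f t+, are the double crossovers. Comparing them with the parentals, only the w allele has switched, so w is the middle locus and the order is t – w – f.
Crossovers in the w–f interval produce the single-crossover classes w f t and w+ f+ t+ (44 + 40 = 84) plus the double crossovers (18).
RF(w–f) = (84 + 18) / 1279 = 102/1279 = 0.0797 → 8.0 centimorgans.

8.0 centimorgans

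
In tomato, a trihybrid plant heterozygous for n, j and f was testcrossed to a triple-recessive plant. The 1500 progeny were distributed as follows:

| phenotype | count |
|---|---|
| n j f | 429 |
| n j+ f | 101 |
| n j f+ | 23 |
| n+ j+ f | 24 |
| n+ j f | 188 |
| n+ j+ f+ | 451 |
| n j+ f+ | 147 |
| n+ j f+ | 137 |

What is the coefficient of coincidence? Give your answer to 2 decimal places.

0.65

The two most frequent reciprocal classes, n j f and n+ j+ f+, are the parental types, so the F1 was n j f / n+ j+ f+.
The two rarest classes, n j f+ and n+ j+ f, are the double crossovers. Comparing them with the parentals, only the f allele has switched, so f is the middle locus and the order is j – f – n.
j–f: (238 + 47)/1500 = 0.1900; f–n: (335 + 47)/1500 = 0.2547.
Expected DCO frequency = 0.1900 × 0.2547 ≈ 0.04839; observed = 47/1500 ≈ 0.03133.
Coefficient of coincidence = 0.03133/0.04839 ≈ 0.65.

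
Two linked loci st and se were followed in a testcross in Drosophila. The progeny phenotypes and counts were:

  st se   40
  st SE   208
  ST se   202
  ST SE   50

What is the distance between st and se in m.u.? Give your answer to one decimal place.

The two most frequent classes, ST se (202) and st SE (208), are the parental types, so the F1 was ST se / st SE.
The recombinant classes are ST SE and st se: 50 + 40 = 90.
Recombination frequency = 90/500 = 0.1800 ≈ 18.0%, i.e. 18.0 m.u.

18.0 m.u.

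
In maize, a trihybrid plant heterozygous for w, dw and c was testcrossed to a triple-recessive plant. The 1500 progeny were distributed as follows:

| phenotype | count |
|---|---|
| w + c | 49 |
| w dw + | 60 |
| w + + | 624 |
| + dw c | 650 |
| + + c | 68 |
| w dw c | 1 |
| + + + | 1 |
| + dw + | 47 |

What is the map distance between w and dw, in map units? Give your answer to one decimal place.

8.7 map units

The two most frequent reciprocal classes, + dw c and w + +, are the parental types, so the F1 was + dw c / w + +.
The two rarest classes, w dw c and + + +, are the double crossovers. Comparing them with the parentals, only the w allele has switched, so w is the middle locus and the order is dw – w – c.
Crossovers in the dw–w interval produce the single-crossover classes + + c and w dw + (68 + 60 = 128) plus the double crossovers (2).
RF(dw–w) = (128 + 2) / 1500 = 130/1500 = 0.0867 → 8.7 map units.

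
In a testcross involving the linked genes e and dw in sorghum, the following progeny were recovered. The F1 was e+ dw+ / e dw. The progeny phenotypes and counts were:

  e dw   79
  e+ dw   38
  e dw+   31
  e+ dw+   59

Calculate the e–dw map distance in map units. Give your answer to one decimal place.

33.3 map units

The recombinant classes are e+ dw and e dw+: 38 + 31 = 69.
Recombination frequency = 69/207 = 0.3333 ≈ 33.3%, i.e. 33.3 map units.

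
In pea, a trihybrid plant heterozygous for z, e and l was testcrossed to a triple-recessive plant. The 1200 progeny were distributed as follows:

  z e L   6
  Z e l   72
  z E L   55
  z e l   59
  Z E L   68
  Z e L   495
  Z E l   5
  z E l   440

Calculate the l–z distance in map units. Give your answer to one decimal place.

11.5 map units

The two most frequent reciprocal classes, z E l and Z e L, are the parental types, so the F1 was z E l / Z e L.
The two rarest classes, Z E l and z e L, are the double crossovers. Comparing them with the parentals, only the z allele has switched, so z is the middle locus and the order is e – z – l.
Crossovers in the z–l interval produce the single-crossover classes z E L and Z e l (55 + 72 = 127) plus the double crossovers (11).
RF(z–l) = (127 + 11) / 1200 = 138/1200 = 0.1150 → 11.5 map units.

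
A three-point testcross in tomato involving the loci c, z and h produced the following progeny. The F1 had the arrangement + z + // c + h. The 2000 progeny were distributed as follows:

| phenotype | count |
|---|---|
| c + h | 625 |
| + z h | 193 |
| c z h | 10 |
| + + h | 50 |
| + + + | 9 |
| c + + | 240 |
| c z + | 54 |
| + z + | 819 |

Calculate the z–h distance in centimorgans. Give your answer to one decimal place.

22.6 centimorgans

The two rarest classes, + + + and c z h, are the double crossovers. Comparing them with the parentals, only the z allele has switched, so z is the middle locus and the order is h – z – c.
Crossovers in the h–z interval produce the single-crossover classes + z h and c + + (193 + 240 = 433) plus the double crossovers (19).
RF(h–z) = (433 + 19) / 2000 = 452/2000 = 0.2260 → 22.6 centimorgans.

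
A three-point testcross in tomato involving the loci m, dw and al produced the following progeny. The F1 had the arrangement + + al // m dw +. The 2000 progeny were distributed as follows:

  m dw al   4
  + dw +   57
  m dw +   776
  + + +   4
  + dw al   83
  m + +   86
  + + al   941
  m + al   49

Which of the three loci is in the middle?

al

The two rarest classes, + + + and m dw al, are the double crossovers. Comparing them with the parentals, only the al allele has switched, so al is the middle locus and the order is m – al – dw.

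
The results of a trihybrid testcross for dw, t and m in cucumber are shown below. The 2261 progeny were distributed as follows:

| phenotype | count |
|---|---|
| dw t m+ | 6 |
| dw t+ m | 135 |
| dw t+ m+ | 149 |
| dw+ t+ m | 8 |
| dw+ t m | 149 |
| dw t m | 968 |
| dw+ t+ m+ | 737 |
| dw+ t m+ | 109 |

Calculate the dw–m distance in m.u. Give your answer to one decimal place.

The two most frequent reciprocal classes, dw+ t+ m+ and dw t m, are the parental types, so the F1 was dw+ t+ m+ / dw t m.
The two rarest classes, dw+ t+ m and dw t m+, are the double crossovers. Comparing them with the parentals, only the m allele has switched, so m is the middle locus and the order is t – m – dw.
Crossovers in the m–dw interval produce the single-crossover classes dw t+ m+ and dw+ t m (149 + 149 = 298) plus the double crossovers (14).
RF(m–dw) = (298 + 14) / 2261 = 312/2261 = 0.1380 → 13.8 m.u.

13.8 m.u.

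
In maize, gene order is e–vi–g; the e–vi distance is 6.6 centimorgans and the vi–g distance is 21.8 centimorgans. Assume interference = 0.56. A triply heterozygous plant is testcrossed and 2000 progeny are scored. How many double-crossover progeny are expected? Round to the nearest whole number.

Map distances give recombination frequencies of 0.066 and 0.218 for the two intervals.
With interference 0.56 (so coincidence = 0.44), expected double-crossover frequency = 0.066 × 0.218 × 0.44 = 0.00633.
Expected number = 0.00633 × 2000 = 12.66 ≈ 13.

13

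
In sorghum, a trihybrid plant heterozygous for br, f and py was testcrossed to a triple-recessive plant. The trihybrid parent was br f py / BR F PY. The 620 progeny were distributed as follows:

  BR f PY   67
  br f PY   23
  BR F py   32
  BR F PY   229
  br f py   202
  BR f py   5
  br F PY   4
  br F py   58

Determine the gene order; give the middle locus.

The two rarest classes, BR f py and br F PY, are the double crossovers. Comparing them with the parentals, only the br allele has switched, so br is the middle locus and the order is py – br – f.

br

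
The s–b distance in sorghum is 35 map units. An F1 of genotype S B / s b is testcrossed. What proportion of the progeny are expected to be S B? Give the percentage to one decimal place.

32.5%

A map distance of 35 map units corresponds to a recombination frequency of 0.350.
The F1 is S B / s b, so S B is a parental gamete class with expected frequency (1 − r)/2 = 0.650/2 = 0.3250.
That is 0.3250 = 32.5% of the progeny.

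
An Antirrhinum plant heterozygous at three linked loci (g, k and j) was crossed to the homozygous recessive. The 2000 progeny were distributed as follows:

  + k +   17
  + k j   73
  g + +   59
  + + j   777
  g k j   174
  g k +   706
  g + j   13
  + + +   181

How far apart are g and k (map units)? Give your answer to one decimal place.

8.1 map units

The two most frequent reciprocal classes, g k + and + + j, are the parental types, so the F1 was g k + / + + j.
The two rarest classes, + k + and g + j, are the double crossovers. Comparing them with the parentals, only the g allele has switched, so g is the middle locus and the order is j – g – k.
Crossovers in the g–k interval produce the single-crossover classes g + + and + k j (59 + 73 = 132) plus the double crossovers (30).
RF(g–k) = (132 + 30) / 2000 = 162/2000 = 0.0810 → 8.1 map units.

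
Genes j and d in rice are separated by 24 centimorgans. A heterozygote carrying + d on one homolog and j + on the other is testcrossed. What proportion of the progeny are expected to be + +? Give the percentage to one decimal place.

A map distance of 24 centimorgans corresponds to a recombination frequency of 0.240.
The F1 is + d / j +, so + + is a recombinant gamete class with expected frequency r/2 = 0.240/2 = 0.1200.
That is 0.1200 = 12.0% of the progeny.

12.0%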